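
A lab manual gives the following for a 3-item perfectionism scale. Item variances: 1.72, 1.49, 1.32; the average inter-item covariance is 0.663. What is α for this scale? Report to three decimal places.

Σσᵢ² = 1.72 + 1.49 + 1.32 = 4.53
Sum of the 3 distinct covariances = 3 × 0.663 = 1.989
σ²_total = Σσᵢ² + 2·Σcov = 4.53 + 2 × 1.989 = 8.508
α = (3/2)·(1 − 4.53/8.508) = 0.701

α = 0.701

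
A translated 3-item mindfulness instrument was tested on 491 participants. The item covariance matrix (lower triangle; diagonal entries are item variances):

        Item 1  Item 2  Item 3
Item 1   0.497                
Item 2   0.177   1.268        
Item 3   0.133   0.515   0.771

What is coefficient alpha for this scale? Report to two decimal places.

coefficient alpha = 0.59

Σσᵢ² = 0.497 + 1.268 + 0.771 = 2.536
Σ_{i<j} σ_ij = 0.825
σ²_total = 2.536 + 2 × 0.825 = 4.186
α = (k/(k−1))·(1 − Σσᵢ²/σ²_total) = (3/2)·(1 − 2.536/4.186) = 0.59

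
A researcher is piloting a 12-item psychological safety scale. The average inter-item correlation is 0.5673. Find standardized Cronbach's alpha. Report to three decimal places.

α = 0.940

Standardized α = k·r̄ / (1 + (k−1)·r̄) = 12 × 0.5673 / (1 + 11 × 0.5673)
  = 6.8076 / 7.2403 = 0.940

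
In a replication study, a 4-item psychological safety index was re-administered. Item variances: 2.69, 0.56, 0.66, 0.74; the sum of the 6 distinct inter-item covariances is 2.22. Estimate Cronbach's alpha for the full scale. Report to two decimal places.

ΣVar(i) = 2.69 + 0.56 + 0.66 + 0.74 = 4.65
Sum of distinct covariances = 2.22
σ²_total = ΣVar(i) + 2·Σcov = 4.65 + 2 × 2.22 = 9.09
α = (4/3)·(1 − 4.65/9.09) = 0.65

Cronbach's alpha = 0.65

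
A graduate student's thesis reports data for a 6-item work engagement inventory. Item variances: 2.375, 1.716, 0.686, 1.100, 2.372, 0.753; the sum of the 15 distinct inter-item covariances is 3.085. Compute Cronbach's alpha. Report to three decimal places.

Σσ²ᵢ = 2.375 + 1.716 + 0.686 + 1.100 + 2.372 + 0.753 = 9.002
Sum of distinct covariances = 3.085
Var(T) = Σσ²ᵢ + 2·Σcov = 9.002 + 2 × 3.085 = 15.172
α = (6/5)·(1 − 9.002/15.172) = 0.488

α = 0.488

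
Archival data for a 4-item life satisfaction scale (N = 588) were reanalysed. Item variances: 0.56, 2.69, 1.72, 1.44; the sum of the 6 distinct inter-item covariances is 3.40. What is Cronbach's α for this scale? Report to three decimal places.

Cronbach's α = 0.686

sum of item variances = 0.56 + 2.69 + 1.72 + 1.44 = 6.41
Sum of distinct covariances = 3.40
σ²_total = sum of item variances + 2·Σcov = 6.41 + 2 × 3.40 = 13.21
α = (4/3)·(1 − 6.41/13.21) = 0.686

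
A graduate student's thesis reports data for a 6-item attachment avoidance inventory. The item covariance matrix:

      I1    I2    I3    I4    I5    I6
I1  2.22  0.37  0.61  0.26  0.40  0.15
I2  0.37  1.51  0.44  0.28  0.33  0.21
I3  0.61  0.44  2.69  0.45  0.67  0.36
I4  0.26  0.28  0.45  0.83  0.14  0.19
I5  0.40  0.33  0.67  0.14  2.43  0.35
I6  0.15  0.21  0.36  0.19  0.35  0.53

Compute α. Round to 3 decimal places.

sum of item variances = 2.22 + 1.51 + 2.69 + 0.83 + 2.43 + 0.53 = 10.21
Sum of off-diagonal covariances = 5.21
σ²_total = 10.21 + 2 × 5.21 = 20.63
α = (k/(k−1))·(1 − sum of item variances/σ²_total) = (6/5)·(1 − 10.21/20.63) = 0.606

α = 0.606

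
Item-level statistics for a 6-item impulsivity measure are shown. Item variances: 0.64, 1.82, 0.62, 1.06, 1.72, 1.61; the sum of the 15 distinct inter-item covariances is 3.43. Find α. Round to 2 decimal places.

α = 0.57

Σσᵢ² = 0.64 + 1.82 + 0.62 + 1.06 + 1.72 + 1.61 = 7.47
Sum of distinct covariances = 3.43
σ²_T = Σσᵢ² + 2·Σcov = 7.47 + 2 × 3.43 = 14.33
α = (6/5)·(1 − 7.47/14.33) = 0.57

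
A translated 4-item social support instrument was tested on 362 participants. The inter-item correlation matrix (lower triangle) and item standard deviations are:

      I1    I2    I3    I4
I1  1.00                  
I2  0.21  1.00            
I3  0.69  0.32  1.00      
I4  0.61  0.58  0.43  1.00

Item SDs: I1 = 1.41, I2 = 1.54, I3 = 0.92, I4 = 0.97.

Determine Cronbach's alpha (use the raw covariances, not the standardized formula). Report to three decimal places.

Σσ²ᵢ = 1.41² + 1.54² + 0.92² + 0.97² = 6.1470
Covariances σ_ij = r_ij · s_i · s_j:
  σ(I1,I2) = 0.21 × 1.41 × 1.54 = 0.4560
  σ(I1,I3) = 0.69 × 1.41 × 0.92 = 0.8951
  σ(I1,I4) = 0.61 × 1.41 × 0.97 = 0.8343
  σ(I2,I3) = 0.32 × 1.54 × 0.92 = 0.4534
  σ(I2,I4) = 0.58 × 1.54 × 0.97 = 0.8664
  σ(I3,I4) = 0.43 × 0.92 × 0.97 = 0.3837
σ²_T = Σσ²ᵢ + 2·Σσ_ij = 6.1470 + 2 × 3.8889 = 13.9248
α = (4/3)·(1 − 6.1470/13.9248) = 0.745

Cronbach's alpha = 0.745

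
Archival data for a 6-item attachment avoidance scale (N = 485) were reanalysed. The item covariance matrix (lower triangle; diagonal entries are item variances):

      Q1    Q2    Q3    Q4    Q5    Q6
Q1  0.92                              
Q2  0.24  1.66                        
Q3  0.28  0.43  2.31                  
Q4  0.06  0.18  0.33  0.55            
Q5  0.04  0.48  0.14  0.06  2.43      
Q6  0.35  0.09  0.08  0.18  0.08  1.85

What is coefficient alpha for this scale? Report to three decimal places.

coefficient alpha = 0.460

Σσ²ᵢ = 0.92 + 1.66 + 2.31 + 0.55 + 2.43 + 1.85 = 9.72
Σ_{i<j} σ_ij = 3.02
total variance = 9.72 + 2 × 3.02 = 15.76
α = (k/(k−1))·(1 − Σσ²ᵢ/total variance) = (6/5)·(1 − 9.72/15.76) = 0.460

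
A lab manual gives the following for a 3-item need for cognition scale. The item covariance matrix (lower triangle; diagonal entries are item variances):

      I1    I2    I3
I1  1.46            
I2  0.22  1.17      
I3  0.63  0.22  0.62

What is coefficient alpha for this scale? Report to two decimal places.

Σσᵢ² = 1.46 + 1.17 + 0.62 = 3.25
Sum of the distinct covariances = 1.07
Var(T) = 3.25 + 2 × 1.07 = 5.39
α = (k/(k−1))·(1 − Σσᵢ²/Var(T)) = (3/2)·(1 − 3.25/5.39) = 0.60

coefficient alpha = 0.60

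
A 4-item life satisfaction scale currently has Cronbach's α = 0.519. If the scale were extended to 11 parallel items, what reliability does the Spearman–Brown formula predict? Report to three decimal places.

predicted reliability = 0.748

Length factor m = 11/4 = 2.7500
α' = m·α / (1 + (m−1)·α)
   = 11/4 × 0.519 / (1 + (11/4 − 1) × 0.519)
   = 1.4273 / 1.9083 = 0.748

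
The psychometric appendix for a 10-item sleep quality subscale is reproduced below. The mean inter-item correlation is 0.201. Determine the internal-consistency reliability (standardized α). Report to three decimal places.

α = 0.716

Standardized α = k·r̄ / (1 + (k−1)·r̄) = 10 × 0.201 / (1 + 9 × 0.201)
  = 2.0100 / 2.8090 = 0.716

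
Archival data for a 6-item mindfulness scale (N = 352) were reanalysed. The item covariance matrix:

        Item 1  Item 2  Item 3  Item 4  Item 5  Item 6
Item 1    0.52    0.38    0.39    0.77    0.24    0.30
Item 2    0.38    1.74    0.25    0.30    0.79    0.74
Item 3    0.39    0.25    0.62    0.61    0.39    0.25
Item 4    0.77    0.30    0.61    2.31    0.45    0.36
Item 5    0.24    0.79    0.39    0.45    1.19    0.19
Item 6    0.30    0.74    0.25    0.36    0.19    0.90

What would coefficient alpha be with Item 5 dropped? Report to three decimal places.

Remaining items: Item 1, Item 2, Item 3, Item 4, Item 6 (k = 5).
Σσᵢ² = 0.52 + 1.74 + 0.62 + 2.31 + 0.90 = 6.09
σ²_total = 6.09 + 2 × 4.35 = 14.79
α (item deleted) = (5/4)·(1 − 6.09/14.79) = 0.735

coefficient alpha = 0.735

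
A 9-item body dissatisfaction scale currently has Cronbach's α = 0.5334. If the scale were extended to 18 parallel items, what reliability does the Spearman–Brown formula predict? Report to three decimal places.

predicted reliability = 0.696

Length factor m = 18/9 = 2.0000
α' = m·α / (1 + (m−1)·α)
   = 18/9 × 0.5334 / (1 + (18/9 − 1) × 0.5334)
   = 1.0668 / 1.5334 = 0.696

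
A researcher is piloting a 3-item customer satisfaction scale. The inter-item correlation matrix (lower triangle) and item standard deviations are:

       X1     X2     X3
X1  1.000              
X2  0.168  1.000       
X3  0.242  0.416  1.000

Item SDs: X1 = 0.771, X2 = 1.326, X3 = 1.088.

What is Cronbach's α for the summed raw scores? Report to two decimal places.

Cronbach's α = 0.53

Σσ²ᵢ = 0.771² + 1.326² + 1.088² = 3.5365
Covariances σ_ij = r_ij · s_i · s_j:
  σ(X1,X2) = 0.168 × 0.771 × 1.326 = 0.1718
  σ(X1,X3) = 0.242 × 0.771 × 1.088 = 0.2030
  σ(X2,X3) = 0.416 × 1.326 × 1.088 = 0.6002
σ²_T = Σσ²ᵢ + 2·Σσ_ij = 3.5365 + 2 × 0.9750 = 5.4865
α = (3/2)·(1 − 3.5365/5.4865) = 0.53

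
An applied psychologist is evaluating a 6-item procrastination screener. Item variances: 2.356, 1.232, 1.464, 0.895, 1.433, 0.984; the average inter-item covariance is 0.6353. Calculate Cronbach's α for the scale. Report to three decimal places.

sum of item variances = 2.356 + 1.232 + 1.464 + 0.895 + 1.433 + 0.984 = 8.364
Sum of the 15 distinct covariances = 15 × 0.6353 = 9.5295
σ²_total = sum of item variances + 2·Σcov = 8.364 + 2 × 9.5295 = 27.4230
α = (6/5)·(1 − 8.364/27.4230) = 0.834

Cronbach's α = 0.834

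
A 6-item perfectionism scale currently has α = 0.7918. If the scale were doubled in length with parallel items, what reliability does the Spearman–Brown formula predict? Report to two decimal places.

Length factor m = 2
α' = m·α / (1 + (m−1)·α)
   = 2 × 0.7918 / (1 + (2 − 1) × 0.7918)
   = 1.5836 / 1.7918 = 0.88

predicted reliability = 0.88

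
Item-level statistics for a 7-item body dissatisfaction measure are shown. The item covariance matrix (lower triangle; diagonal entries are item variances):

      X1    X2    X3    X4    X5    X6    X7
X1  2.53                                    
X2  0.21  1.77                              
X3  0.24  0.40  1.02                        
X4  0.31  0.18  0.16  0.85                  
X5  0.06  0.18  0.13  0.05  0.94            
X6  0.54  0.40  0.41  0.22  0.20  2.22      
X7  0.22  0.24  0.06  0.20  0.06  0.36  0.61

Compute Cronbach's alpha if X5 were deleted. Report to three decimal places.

Remaining items: X1, X2, X3, X4, X6, X7 (k = 6).
ΣVar(i) = 2.53 + 1.77 + 1.02 + 0.85 + 2.22 + 0.61 = 9.00
Var(T) = 9.00 + 2 × 4.15 = 17.30
α (item deleted) = (6/5)·(1 − 9.00/17.30) = 0.576

Cronbach's alpha = 0.576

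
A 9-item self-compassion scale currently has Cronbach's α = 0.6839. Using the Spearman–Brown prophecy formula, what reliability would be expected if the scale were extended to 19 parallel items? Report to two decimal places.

predicted reliability = 0.82

Length factor m = 19/9 = 2.1111
α' = m·α / (1 + (m−1)·α)
   = 19/9 × 0.6839 / (1 + (19/9 − 1) × 0.6839)
   = 1.4438 / 1.7599 = 0.82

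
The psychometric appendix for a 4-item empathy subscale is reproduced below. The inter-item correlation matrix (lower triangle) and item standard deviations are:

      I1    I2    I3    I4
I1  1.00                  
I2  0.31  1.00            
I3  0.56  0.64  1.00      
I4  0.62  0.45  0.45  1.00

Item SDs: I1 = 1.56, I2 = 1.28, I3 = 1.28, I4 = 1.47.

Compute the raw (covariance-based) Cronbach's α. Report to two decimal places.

Cronbach's α = 0.80

Σσ²ᵢ = 1.56² + 1.28² + 1.28² + 1.47² = 7.8713
Covariances σ_ij = r_ij · s_i · s_j:
  σ(I1,I2) = 0.31 × 1.56 × 1.28 = 0.6190
  σ(I1,I3) = 0.56 × 1.56 × 1.28 = 1.1182
  σ(I1,I4) = 0.62 × 1.56 × 1.47 = 1.4218
  σ(I2,I3) = 0.64 × 1.28 × 1.28 = 1.0486
  σ(I2,I4) = 0.45 × 1.28 × 1.47 = 0.8467
  σ(I3,I4) = 0.45 × 1.28 × 1.47 = 0.8467
σ²_T = Σσ²ᵢ + 2·Σσ_ij = 7.8713 + 2 × 5.9010 = 19.6733
α = (4/3)·(1 − 7.8713/19.6733) = 0.80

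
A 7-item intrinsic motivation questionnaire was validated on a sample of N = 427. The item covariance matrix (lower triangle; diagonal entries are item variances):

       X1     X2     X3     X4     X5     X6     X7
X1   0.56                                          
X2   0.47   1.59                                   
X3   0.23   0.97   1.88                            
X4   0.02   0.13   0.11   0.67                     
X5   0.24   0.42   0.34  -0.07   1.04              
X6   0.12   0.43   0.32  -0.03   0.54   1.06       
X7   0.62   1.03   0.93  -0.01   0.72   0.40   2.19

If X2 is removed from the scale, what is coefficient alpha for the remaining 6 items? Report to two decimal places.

coefficient alpha = 0.66

Remaining items: X1, X3, X4, X5, X6, X7 (k = 6).
ΣVar(i) = 0.56 + 1.88 + 0.67 + 1.04 + 1.06 + 2.19 = 7.40
σ²_total = 7.40 + 2 × 4.48 = 16.36
α (item deleted) = (6/5)·(1 − 7.40/16.36) = 0.66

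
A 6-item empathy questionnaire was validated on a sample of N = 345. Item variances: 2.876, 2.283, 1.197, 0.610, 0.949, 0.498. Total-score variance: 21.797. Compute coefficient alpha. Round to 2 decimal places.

α = 0.74

sum of item variances = 2.876 + 2.283 + 1.197 + 0.610 + 0.949 + 0.498 = 8.413
α = (k/(k−1))·(1 − sum of item variances/Var(T)) = (6/5)·(1 − 8.413/21.797) = 0.74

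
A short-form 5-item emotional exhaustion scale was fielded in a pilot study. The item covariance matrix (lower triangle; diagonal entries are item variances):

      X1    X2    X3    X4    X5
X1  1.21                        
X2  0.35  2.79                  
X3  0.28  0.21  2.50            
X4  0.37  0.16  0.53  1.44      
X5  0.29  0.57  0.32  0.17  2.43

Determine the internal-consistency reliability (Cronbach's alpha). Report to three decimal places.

ΣVar(i) = 1.21 + 2.79 + 2.50 + 1.44 + 2.43 = 10.37
Sum of the distinct covariances = 3.25
σ²_T = 10.37 + 2 × 3.25 = 16.87
α = (k/(k−1))·(1 − ΣVar(i)/σ²_T) = (5/4)·(1 − 10.37/16.87) = 0.482

Cronbach's alpha = 0.482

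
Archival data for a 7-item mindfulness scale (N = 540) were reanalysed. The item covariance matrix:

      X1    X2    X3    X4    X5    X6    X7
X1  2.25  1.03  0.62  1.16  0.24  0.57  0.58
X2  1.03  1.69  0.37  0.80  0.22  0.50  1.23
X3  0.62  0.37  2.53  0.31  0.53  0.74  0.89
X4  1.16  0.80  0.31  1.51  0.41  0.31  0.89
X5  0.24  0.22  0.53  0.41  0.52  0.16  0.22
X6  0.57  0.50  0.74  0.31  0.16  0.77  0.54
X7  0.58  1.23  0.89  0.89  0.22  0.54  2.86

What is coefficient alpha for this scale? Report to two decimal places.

Σσ²ᵢ = 2.25 + 1.69 + 2.53 + 1.51 + 0.52 + 0.77 + 2.86 = 12.13
Σ_{i<j} σ_ij = 12.32
σ²_total = 12.13 + 2 × 12.32 = 36.77
α = (k/(k−1))·(1 − Σσ²ᵢ/σ²_total) = (7/6)·(1 − 12.13/36.77) = 0.78

coefficient alpha = 0.78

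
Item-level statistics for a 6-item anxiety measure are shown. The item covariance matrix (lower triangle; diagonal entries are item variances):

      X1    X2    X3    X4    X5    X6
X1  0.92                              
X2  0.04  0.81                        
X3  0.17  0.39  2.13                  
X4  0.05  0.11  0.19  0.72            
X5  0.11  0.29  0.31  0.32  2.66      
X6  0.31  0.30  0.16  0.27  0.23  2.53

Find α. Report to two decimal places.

α = 0.48

ΣVar(i) = 0.92 + 0.81 + 2.13 + 0.72 + 2.66 + 2.53 = 9.77
Sum of off-diagonal covariances = 3.25
Var(T) = 9.77 + 2 × 3.25 = 16.27
α = (k/(k−1))·(1 − ΣVar(i)/Var(T)) = (6/5)·(1 − 9.77/16.27) = 0.48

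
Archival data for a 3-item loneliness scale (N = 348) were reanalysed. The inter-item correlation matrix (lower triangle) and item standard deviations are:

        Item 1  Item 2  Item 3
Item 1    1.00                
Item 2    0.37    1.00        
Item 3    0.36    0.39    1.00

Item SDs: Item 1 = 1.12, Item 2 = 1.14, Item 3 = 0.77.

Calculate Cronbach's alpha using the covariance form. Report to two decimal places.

Σσ²ᵢ = 1.12² + 1.14² + 0.77² = 3.1469
Covariances σ_ij = r_ij · s_i · s_j:
  σ(Item 1,Item 2) = 0.37 × 1.12 × 1.14 = 0.4724
  σ(Item 1,Item 3) = 0.36 × 1.12 × 0.77 = 0.3105
  σ(Item 2,Item 3) = 0.39 × 1.14 × 0.77 = 0.3423
σ²_T = Σσ²ᵢ + 2·Σσ_ij = 3.1469 + 2 × 1.1252 = 5.3973
α = (3/2)·(1 − 3.1469/5.3973) = 0.63

α = 0.63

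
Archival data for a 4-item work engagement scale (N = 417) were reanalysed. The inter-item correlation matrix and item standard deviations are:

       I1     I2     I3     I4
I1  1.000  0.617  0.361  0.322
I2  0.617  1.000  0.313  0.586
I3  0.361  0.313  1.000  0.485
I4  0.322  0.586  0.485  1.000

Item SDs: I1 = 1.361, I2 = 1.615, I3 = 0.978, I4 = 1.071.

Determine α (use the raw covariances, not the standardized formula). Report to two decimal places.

α = 0.76

Σσ²ᵢ = 1.361² + 1.615² + 0.978² + 1.071² = 6.5641
Covariances σ_ij = r_ij · s_i · s_j:
  σ(I1,I2) = 0.617 × 1.361 × 1.615 = 1.3562
  σ(I1,I3) = 0.361 × 1.361 × 0.978 = 0.4805
  σ(I1,I4) = 0.322 × 1.361 × 1.071 = 0.4694
  σ(I2,I3) = 0.313 × 1.615 × 0.978 = 0.4944
  σ(I2,I4) = 0.586 × 1.615 × 1.071 = 1.0136
  σ(I3,I4) = 0.485 × 0.978 × 1.071 = 0.5080
σ²_T = Σσ²ᵢ + 2·Σσ_ij = 6.5641 + 2 × 4.3221 = 15.2083
α = (4/3)·(1 − 6.5641/15.2083) = 0.76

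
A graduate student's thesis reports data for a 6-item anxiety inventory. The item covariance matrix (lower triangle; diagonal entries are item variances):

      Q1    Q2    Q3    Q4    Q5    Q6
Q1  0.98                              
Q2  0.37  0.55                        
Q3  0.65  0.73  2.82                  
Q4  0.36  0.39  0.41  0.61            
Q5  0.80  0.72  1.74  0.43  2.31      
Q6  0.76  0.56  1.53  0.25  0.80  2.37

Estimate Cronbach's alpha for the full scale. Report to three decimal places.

α = 0.822

ΣVar(i) = 0.98 + 0.55 + 2.82 + 0.61 + 2.31 + 2.37 = 9.64
Σ_{i<j} σ_ij = 10.50
total variance = 9.64 + 2 × 10.50 = 30.64
α = (k/(k−1))·(1 − ΣVar(i)/total variance) = (6/5)·(1 − 9.64/30.64) = 0.822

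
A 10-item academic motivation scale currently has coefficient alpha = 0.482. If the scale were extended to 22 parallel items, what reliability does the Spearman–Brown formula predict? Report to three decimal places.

Length factor m = 22/10 = 2.2000
α' = m·α / (1 + (m−1)·α)
   = 22/10 × 0.482 / (1 + (22/10 − 1) × 0.482)
   = 1.0604 / 1.5784 = 0.672

predicted reliability = 0.672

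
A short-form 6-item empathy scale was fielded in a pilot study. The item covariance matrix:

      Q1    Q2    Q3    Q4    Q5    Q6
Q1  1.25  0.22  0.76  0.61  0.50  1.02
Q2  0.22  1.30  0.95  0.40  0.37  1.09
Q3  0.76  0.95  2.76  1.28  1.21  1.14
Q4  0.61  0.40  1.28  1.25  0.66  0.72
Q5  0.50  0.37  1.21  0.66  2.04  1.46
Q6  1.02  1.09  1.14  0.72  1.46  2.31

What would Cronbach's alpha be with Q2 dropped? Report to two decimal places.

Remaining items: Q1, Q3, Q4, Q5, Q6 (k = 5).
Σσᵢ² = 1.25 + 2.76 + 1.25 + 2.04 + 2.31 = 9.61
σ²_total = 9.61 + 2 × 9.36 = 28.33
α (item deleted) = (5/4)·(1 − 9.61/28.33) = 0.83

α = 0.83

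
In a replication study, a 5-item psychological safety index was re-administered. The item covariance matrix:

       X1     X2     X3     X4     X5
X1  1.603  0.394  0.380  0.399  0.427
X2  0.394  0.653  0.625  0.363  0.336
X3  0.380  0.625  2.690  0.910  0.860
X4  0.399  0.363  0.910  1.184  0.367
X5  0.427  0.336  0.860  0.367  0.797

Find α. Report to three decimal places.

sum of item variances = 1.603 + 0.653 + 2.690 + 1.184 + 0.797 = 6.927
Sum of off-diagonal covariances = 5.061
Var(T) = 6.927 + 2 × 5.061 = 17.049
α = (k/(k−1))·(1 − sum of item variances/Var(T)) = (5/4)·(1 − 6.927/17.049) = 0.742

α = 0.742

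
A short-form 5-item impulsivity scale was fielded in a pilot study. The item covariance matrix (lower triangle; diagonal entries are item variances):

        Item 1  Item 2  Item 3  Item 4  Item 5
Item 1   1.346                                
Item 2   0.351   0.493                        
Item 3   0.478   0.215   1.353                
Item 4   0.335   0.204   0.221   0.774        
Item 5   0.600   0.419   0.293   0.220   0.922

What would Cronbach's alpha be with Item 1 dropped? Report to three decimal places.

α = 0.627

Remaining items: Item 2, Item 3, Item 4, Item 5 (k = 4).
Σσ²ᵢ = 0.493 + 1.353 + 0.774 + 0.922 = 3.542
σ²_T = 3.542 + 2 × 1.572 = 6.686
α (item deleted) = (4/3)·(1 − 3.542/6.686) = 0.627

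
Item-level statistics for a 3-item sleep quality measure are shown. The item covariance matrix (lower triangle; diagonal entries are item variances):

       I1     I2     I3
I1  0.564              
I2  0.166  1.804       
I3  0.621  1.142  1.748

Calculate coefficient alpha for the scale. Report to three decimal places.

Σσᵢ² = 0.564 + 1.804 + 1.748 = 4.116
Sum of the distinct covariances = 1.929
Var(T) = 4.116 + 2 × 1.929 = 7.974
α = (k/(k−1))·(1 − Σσᵢ²/Var(T)) = (3/2)·(1 − 4.116/7.974) = 0.726

α = 0.726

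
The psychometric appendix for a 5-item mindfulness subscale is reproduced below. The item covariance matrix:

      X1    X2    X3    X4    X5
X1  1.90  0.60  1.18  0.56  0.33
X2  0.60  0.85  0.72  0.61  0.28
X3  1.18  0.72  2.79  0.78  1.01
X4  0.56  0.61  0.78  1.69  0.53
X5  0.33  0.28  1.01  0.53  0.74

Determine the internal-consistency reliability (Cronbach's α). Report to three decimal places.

Cronbach's α = 0.779

sum of item variances = 1.90 + 0.85 + 2.79 + 1.69 + 0.74 = 7.97
Sum of off-diagonal covariances = 6.60
total variance = 7.97 + 2 × 6.60 = 21.17
α = (k/(k−1))·(1 − sum of item variances/total variance) = (5/4)·(1 − 7.97/21.17) = 0.779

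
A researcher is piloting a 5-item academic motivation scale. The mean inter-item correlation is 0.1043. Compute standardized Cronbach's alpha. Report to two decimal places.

standardized Cronbach's alpha = 0.37

Standardized α = k·r̄ / (1 + (k−1)·r̄) = 5 × 0.1043 / (1 + 4 × 0.1043)
  = 0.5215 / 1.4172 = 0.37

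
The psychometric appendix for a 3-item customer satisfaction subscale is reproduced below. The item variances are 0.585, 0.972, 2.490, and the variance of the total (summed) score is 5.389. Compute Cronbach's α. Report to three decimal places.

ΣVar(i) = 0.585 + 0.972 + 2.490 = 4.047
α = (k/(k−1))·(1 − ΣVar(i)/σ²_total) = (3/2)·(1 − 4.047/5.389) = 0.374

α = 0.374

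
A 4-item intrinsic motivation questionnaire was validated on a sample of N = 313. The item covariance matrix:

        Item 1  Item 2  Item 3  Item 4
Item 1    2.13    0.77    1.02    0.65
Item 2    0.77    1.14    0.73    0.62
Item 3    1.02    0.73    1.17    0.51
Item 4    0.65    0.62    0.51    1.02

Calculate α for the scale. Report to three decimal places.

ΣVar(i) = 2.13 + 1.14 + 1.17 + 1.02 = 5.46
Sum of off-diagonal covariances = 4.30
total variance = 5.46 + 2 × 4.30 = 14.06
α = (k/(k−1))·(1 − ΣVar(i)/total variance) = (4/3)·(1 − 5.46/14.06) = 0.816

α = 0.816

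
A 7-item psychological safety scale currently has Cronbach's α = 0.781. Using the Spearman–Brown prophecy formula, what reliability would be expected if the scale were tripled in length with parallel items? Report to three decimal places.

Length factor m = 3
α' = m·α / (1 + (m−1)·α)
   = 3 × 0.781 / (1 + (3 − 1) × 0.781)
   = 2.3430 / 2.5620 = 0.915

predicted reliability = 0.915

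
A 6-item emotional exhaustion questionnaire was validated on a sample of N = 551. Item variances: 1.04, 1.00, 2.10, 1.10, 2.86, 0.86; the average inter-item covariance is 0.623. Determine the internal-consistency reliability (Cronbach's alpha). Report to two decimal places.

α = 0.81

ΣVar(i) = 1.04 + 1.00 + 2.10 + 1.10 + 2.86 + 0.86 = 8.96
Sum of the 15 distinct covariances = 15 × 0.623 = 9.345
Var(T) = ΣVar(i) + 2·Σcov = 8.96 + 2 × 9.345 = 27.650
α = (6/5)·(1 − 8.96/27.650) = 0.81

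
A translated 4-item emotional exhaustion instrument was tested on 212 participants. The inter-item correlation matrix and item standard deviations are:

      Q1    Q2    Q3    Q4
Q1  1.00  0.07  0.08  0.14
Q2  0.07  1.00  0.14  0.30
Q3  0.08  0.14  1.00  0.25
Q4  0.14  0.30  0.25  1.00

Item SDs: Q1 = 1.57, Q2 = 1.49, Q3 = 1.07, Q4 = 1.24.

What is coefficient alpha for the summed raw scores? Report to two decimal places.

coefficient alpha = 0.42

Σσ²ᵢ = 1.57² + 1.49² + 1.07² + 1.24² = 7.3675
Covariances σ_ij = r_ij · s_i · s_j:
  σ(Q1,Q2) = 0.07 × 1.57 × 1.49 = 0.1638
  σ(Q1,Q3) = 0.08 × 1.57 × 1.07 = 0.1344
  σ(Q1,Q4) = 0.14 × 1.57 × 1.24 = 0.2726
  σ(Q2,Q3) = 0.14 × 1.49 × 1.07 = 0.2232
  σ(Q2,Q4) = 0.30 × 1.49 × 1.24 = 0.5543
  σ(Q3,Q4) = 0.25 × 1.07 × 1.24 = 0.3317
σ²_T = Σσ²ᵢ + 2·Σσ_ij = 7.3675 + 2 × 1.6800 = 10.7275
α = (4/3)·(1 − 7.3675/10.7275) = 0.42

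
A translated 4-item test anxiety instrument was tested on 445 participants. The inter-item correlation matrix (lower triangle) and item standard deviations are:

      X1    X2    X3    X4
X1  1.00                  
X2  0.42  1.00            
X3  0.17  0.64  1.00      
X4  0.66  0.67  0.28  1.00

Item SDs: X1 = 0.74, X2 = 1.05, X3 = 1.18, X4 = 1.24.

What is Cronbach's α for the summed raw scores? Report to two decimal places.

Σσ²ᵢ = 0.74² + 1.05² + 1.18² + 1.24² = 4.5801
Covariances σ_ij = r_ij · s_i · s_j:
  σ(X1,X2) = 0.42 × 0.74 × 1.05 = 0.3263
  σ(X1,X3) = 0.17 × 0.74 × 1.18 = 0.1484
  σ(X1,X4) = 0.66 × 0.74 × 1.24 = 0.6056
  σ(X2,X3) = 0.64 × 1.05 × 1.18 = 0.7930
  σ(X2,X4) = 0.67 × 1.05 × 1.24 = 0.8723
  σ(X3,X4) = 0.28 × 1.18 × 1.24 = 0.4097
σ²_T = Σσ²ᵢ + 2·Σσ_ij = 4.5801 + 2 × 3.1553 = 10.8907
α = (4/3)·(1 − 4.5801/10.8907) = 0.77

α = 0.77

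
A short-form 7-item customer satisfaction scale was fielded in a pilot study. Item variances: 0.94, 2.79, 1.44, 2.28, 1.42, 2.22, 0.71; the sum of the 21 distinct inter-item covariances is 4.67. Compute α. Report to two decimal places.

ΣVar(i) = 0.94 + 2.79 + 1.44 + 2.28 + 1.42 + 2.22 + 0.71 = 11.80
Sum of distinct covariances = 4.67
σ²_T = ΣVar(i) + 2·Σcov = 11.80 + 2 × 4.67 = 21.14
α = (7/6)·(1 − 11.80/21.14) = 0.52

α = 0.52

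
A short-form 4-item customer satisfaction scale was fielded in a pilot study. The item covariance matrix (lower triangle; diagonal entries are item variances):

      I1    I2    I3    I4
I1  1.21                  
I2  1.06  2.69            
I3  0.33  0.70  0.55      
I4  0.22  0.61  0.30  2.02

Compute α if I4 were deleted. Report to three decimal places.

Remaining items: I1, I2, I3 (k = 3).
Σσᵢ² = 1.21 + 2.69 + 0.55 = 4.45
total variance = 4.45 + 2 × 2.09 = 8.63
α (item deleted) = (3/2)·(1 − 4.45/8.63) = 0.727

α = 0.727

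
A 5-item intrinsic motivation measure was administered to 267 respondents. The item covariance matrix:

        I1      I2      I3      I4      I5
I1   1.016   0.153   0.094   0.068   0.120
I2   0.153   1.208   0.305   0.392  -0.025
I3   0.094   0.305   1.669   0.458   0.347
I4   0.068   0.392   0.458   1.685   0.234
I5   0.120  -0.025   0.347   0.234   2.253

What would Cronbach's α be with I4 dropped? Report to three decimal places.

Remaining items: I1, I2, I3, I5 (k = 4).
Σσ²ᵢ = 1.016 + 1.208 + 1.669 + 2.253 = 6.146
σ²_total = 6.146 + 2 × 0.994 = 8.134
α (item deleted) = (4/3)·(1 − 6.146/8.134) = 0.326

α = 0.326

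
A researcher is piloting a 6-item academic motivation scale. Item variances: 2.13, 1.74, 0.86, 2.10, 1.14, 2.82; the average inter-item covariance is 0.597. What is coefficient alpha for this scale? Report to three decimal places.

coefficient alpha = 0.749

Σσ²ᵢ = 2.13 + 1.74 + 0.86 + 2.10 + 1.14 + 2.82 = 10.79
Sum of the 15 distinct covariances = 15 × 0.597 = 8.955
total variance = Σσ²ᵢ + 2·Σcov = 10.79 + 2 × 8.955 = 28.700
α = (6/5)·(1 − 10.79/28.700) = 0.749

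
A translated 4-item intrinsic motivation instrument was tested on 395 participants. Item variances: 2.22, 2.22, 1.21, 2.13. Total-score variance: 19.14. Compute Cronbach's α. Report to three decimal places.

Cronbach's α = 0.791

ΣVar(i) = 2.22 + 2.22 + 1.21 + 2.13 = 7.78
α = (k/(k−1))·(1 − ΣVar(i)/total variance) = (4/3)·(1 − 7.78/19.14) = 0.791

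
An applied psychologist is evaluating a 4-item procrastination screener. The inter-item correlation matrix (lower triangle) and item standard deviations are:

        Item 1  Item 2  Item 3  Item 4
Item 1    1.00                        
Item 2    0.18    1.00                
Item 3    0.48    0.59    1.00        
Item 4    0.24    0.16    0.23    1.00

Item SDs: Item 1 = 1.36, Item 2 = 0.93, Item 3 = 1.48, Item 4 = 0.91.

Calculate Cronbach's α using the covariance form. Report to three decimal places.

Σσ²ᵢ = 1.36² + 0.93² + 1.48² + 0.91² = 5.7330
Covariances σ_ij = r_ij · s_i · s_j:
  σ(Item 1,Item 2) = 0.18 × 1.36 × 0.93 = 0.2277
  σ(Item 1,Item 3) = 0.48 × 1.36 × 1.48 = 0.9661
  σ(Item 1,Item 4) = 0.24 × 1.36 × 0.91 = 0.2970
  σ(Item 2,Item 3) = 0.59 × 0.93 × 1.48 = 0.8121
  σ(Item 2,Item 4) = 0.16 × 0.93 × 0.91 = 0.1354
  σ(Item 3,Item 4) = 0.23 × 1.48 × 0.91 = 0.3098
σ²_T = Σσ²ᵢ + 2·Σσ_ij = 5.7330 + 2 × 2.7481 = 11.2292
α = (4/3)·(1 − 5.7330/11.2292) = 0.653

α = 0.653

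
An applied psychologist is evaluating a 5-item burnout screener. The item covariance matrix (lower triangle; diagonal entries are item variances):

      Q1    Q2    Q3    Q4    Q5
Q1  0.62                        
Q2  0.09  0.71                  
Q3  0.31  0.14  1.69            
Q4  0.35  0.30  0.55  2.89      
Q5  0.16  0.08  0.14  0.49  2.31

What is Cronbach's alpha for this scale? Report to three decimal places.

α = 0.485

ΣVar(i) = 0.62 + 0.71 + 1.69 + 2.89 + 2.31 = 8.22
Sum of the distinct covariances = 2.61
total variance = 8.22 + 2 × 2.61 = 13.44
α = (k/(k−1))·(1 − ΣVar(i)/total variance) = (5/4)·(1 − 8.22/13.44) = 0.485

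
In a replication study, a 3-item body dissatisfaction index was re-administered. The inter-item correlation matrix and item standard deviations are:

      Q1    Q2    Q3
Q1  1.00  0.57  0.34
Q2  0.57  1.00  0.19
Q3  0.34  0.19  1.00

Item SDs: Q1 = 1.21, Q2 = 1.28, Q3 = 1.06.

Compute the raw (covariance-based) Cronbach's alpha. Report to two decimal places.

Σσ²ᵢ = 1.21² + 1.28² + 1.06² = 4.2261
Covariances σ_ij = r_ij · s_i · s_j:
  σ(Q1,Q2) = 0.57 × 1.21 × 1.28 = 0.8828
  σ(Q1,Q3) = 0.34 × 1.21 × 1.06 = 0.4361
  σ(Q2,Q3) = 0.19 × 1.28 × 1.06 = 0.2578
σ²_T = Σσ²ᵢ + 2·Σσ_ij = 4.2261 + 2 × 1.5767 = 7.3795
α = (3/2)·(1 − 4.2261/7.3795) = 0.64

Cronbach's alpha = 0.64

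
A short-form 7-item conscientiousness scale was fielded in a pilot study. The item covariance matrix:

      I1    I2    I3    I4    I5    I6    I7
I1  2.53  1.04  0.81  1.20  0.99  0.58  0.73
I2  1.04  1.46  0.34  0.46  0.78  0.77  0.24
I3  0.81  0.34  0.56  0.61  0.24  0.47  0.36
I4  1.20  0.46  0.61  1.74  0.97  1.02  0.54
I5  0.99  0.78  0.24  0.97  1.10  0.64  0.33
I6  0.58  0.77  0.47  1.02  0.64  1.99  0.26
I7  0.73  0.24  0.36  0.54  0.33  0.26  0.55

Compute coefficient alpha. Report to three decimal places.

Σσᵢ² = 2.53 + 1.46 + 0.56 + 1.74 + 1.10 + 1.99 + 0.55 = 9.93
Sum of off-diagonal covariances = 13.38
total variance = 9.93 + 2 × 13.38 = 36.69
α = (k/(k−1))·(1 − Σσᵢ²/total variance) = (7/6)·(1 − 9.93/36.69) = 0.851

α = 0.851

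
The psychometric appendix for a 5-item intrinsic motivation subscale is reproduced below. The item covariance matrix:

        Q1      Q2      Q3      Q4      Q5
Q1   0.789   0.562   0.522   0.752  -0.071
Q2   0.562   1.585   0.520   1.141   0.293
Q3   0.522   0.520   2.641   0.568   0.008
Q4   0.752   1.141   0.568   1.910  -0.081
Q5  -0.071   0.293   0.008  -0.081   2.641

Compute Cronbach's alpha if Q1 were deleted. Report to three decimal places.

Cronbach's alpha = 0.478

Remaining items: Q2, Q3, Q4, Q5 (k = 4).
ΣVar(i) = 1.585 + 2.641 + 1.910 + 2.641 = 8.777
Var(T) = 8.777 + 2 × 2.449 = 13.675
α (item deleted) = (4/3)·(1 − 8.777/13.675) = 0.478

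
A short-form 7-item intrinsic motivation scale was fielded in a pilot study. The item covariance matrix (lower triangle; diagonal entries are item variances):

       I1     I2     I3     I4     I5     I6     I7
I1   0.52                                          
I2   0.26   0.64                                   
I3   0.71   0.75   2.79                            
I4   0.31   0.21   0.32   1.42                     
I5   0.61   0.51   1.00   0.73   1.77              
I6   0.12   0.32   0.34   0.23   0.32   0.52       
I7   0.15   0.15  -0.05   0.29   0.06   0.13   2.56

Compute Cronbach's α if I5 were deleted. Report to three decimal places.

Cronbach's α = 0.601

Remaining items: I1, I2, I3, I4, I6, I7 (k = 6).
Σσᵢ² = 0.52 + 0.64 + 2.79 + 1.42 + 0.52 + 2.56 = 8.45
Var(T) = 8.45 + 2 × 4.24 = 16.93
α (item deleted) = (6/5)·(1 − 8.45/16.93) = 0.601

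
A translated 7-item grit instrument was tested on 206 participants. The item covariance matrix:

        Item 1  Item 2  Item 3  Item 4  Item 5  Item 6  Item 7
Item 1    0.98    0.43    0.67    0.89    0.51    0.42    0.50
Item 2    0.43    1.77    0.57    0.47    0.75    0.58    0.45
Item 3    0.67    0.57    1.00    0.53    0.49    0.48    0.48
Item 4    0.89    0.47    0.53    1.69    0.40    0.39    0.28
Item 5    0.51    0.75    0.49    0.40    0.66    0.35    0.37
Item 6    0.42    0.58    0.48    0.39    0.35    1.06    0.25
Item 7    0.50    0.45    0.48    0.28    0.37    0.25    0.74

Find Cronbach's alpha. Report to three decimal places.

sum of item variances = 0.98 + 1.77 + 1.00 + 1.69 + 0.66 + 1.06 + 0.74 = 7.90
Σ_{i<j} σ_ij = 10.26
Var(T) = 7.90 + 2 × 10.26 = 28.42
α = (k/(k−1))·(1 − sum of item variances/Var(T)) = (7/6)·(1 − 7.90/28.42) = 0.842

α = 0.842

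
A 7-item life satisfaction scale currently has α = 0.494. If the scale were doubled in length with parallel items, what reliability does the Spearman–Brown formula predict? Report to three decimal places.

Length factor m = 2
α' = m·α / (1 + (m−1)·α)
   = 2 × 0.494 / (1 + (2 − 1) × 0.494)
   = 0.9880 / 1.4940 = 0.661

predicted reliability = 0.661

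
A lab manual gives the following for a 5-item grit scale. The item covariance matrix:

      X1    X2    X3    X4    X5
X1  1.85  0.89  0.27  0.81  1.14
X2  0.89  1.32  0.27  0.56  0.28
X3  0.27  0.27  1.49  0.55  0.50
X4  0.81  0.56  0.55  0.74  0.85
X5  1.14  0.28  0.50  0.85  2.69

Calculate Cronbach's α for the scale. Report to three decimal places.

sum of item variances = 1.85 + 1.32 + 1.49 + 0.74 + 2.69 = 8.09
Sum of the distinct covariances = 6.12
σ²_total = 8.09 + 2 × 6.12 = 20.33
α = (k/(k−1))·(1 − sum of item variances/σ²_total) = (5/4)·(1 − 8.09/20.33) = 0.753

Cronbach's α = 0.753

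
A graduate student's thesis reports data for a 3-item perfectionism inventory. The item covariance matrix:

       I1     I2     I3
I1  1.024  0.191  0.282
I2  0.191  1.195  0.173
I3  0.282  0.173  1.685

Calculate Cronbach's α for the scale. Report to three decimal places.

α = 0.373

ΣVar(i) = 1.024 + 1.195 + 1.685 = 3.904
Sum of off-diagonal covariances = 0.646
Var(T) = 3.904 + 2 × 0.646 = 5.196
α = (k/(k−1))·(1 − ΣVar(i)/Var(T)) = (3/2)·(1 − 3.904/5.196) = 0.373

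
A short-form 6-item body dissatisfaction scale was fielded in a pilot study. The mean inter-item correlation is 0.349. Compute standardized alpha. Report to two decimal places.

standardized alpha = 0.76

Standardized α = k·r̄ / (1 + (k−1)·r̄) = 6 × 0.349 / (1 + 5 × 0.349)
  = 2.0940 / 2.7450 = 0.76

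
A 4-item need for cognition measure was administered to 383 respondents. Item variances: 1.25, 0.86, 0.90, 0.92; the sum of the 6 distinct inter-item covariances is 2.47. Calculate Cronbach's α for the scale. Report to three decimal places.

Cronbach's α = 0.743

Σσᵢ² = 1.25 + 0.86 + 0.90 + 0.92 = 3.93
Sum of distinct covariances = 2.47
σ²_total = Σσᵢ² + 2·Σcov = 3.93 + 2 × 2.47 = 8.87
α = (4/3)·(1 − 3.93/8.87) = 0.743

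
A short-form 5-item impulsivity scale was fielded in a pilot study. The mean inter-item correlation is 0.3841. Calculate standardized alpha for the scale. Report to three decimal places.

standardized alpha = 0.757

Standardized α = k·r̄ / (1 + (k−1)·r̄) = 5 × 0.3841 / (1 + 4 × 0.3841)
  = 1.9205 / 2.5364 = 0.757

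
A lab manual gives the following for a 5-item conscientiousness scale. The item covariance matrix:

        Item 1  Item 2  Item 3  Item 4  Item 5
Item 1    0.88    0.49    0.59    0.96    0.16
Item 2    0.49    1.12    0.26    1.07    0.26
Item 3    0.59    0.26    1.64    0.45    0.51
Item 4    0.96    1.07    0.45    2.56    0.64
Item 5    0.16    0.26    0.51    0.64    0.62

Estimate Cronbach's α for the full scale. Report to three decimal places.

sum of item variances = 0.88 + 1.12 + 1.64 + 2.56 + 0.62 = 6.82
Sum of the distinct covariances = 5.39
total variance = 6.82 + 2 × 5.39 = 17.60
α = (k/(k−1))·(1 − sum of item variances/total variance) = (5/4)·(1 − 6.82/17.60) = 0.766

α = 0.766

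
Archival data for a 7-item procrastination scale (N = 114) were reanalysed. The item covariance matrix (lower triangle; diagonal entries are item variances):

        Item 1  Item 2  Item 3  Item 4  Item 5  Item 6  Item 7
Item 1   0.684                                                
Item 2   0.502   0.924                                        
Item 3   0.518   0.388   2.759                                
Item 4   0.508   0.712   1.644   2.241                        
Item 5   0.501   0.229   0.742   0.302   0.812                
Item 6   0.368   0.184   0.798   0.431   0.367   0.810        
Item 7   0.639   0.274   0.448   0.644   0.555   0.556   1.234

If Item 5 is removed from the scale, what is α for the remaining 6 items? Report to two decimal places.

α = 0.80

Remaining items: Item 1, Item 2, Item 3, Item 4, Item 6, Item 7 (k = 6).
sum of item variances = 0.684 + 0.924 + 2.759 + 2.241 + 0.810 + 1.234 = 8.652
total variance = 8.652 + 2 × 8.614 = 25.880
α (item deleted) = (6/5)·(1 − 8.652/25.880) = 0.80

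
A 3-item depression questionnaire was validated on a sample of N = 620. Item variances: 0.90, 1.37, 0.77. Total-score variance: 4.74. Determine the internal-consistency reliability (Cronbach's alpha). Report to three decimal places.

Cronbach's alpha = 0.538

Σσ²ᵢ = 0.90 + 1.37 + 0.77 = 3.04
α = (k/(k−1))·(1 − Σσ²ᵢ/total variance) = (3/2)·(1 − 3.04/4.74) = 0.538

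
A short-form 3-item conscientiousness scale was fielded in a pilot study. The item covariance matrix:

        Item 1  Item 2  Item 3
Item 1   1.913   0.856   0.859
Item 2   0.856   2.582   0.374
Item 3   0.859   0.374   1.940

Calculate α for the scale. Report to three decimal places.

α = 0.591

Σσᵢ² = 1.913 + 2.582 + 1.940 = 6.435
Sum of off-diagonal covariances = 2.089
σ²_T = 6.435 + 2 × 2.089 = 10.613
α = (k/(k−1))·(1 − Σσᵢ²/σ²_T) = (3/2)·(1 − 6.435/10.613) = 0.591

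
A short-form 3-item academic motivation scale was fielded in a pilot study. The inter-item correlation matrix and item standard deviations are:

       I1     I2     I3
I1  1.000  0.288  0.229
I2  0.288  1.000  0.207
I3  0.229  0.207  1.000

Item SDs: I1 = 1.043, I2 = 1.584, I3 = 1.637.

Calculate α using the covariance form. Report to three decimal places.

Σσ²ᵢ = 1.043² + 1.584² + 1.637² = 6.2767
Covariances σ_ij = r_ij · s_i · s_j:
  σ(I1,I2) = 0.288 × 1.043 × 1.584 = 0.4758
  σ(I1,I3) = 0.229 × 1.043 × 1.637 = 0.3910
  σ(I2,I3) = 0.207 × 1.584 × 1.637 = 0.5368
σ²_T = Σσ²ᵢ + 2·Σσ_ij = 6.2767 + 2 × 1.4036 = 9.0839
α = (3/2)·(1 − 6.2767/9.0839) = 0.464

α = 0.464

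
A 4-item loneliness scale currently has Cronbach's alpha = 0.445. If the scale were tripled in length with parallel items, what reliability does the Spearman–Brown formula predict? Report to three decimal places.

predicted reliability = 0.706

Length factor m = 3
α' = m·α / (1 + (m−1)·α)
   = 3 × 0.445 / (1 + (3 − 1) × 0.445)
   = 1.3350 / 1.8900 = 0.706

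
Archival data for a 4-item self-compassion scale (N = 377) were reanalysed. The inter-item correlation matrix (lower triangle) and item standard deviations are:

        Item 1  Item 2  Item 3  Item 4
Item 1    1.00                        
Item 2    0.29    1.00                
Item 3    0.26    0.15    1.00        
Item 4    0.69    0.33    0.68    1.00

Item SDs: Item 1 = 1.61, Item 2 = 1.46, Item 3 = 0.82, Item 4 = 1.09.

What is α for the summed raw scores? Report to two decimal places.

α = 0.69

Σσ²ᵢ = 1.61² + 1.46² + 0.82² + 1.09² = 6.5842
Covariances σ_ij = r_ij · s_i · s_j:
  σ(Item 1,Item 2) = 0.29 × 1.61 × 1.46 = 0.6817
  σ(Item 1,Item 3) = 0.26 × 1.61 × 0.82 = 0.3433
  σ(Item 1,Item 4) = 0.69 × 1.61 × 1.09 = 1.2109
  σ(Item 2,Item 3) = 0.15 × 1.46 × 0.82 = 0.1796
  σ(Item 2,Item 4) = 0.33 × 1.46 × 1.09 = 0.5252
  σ(Item 3,Item 4) = 0.68 × 0.82 × 1.09 = 0.6078
σ²_T = Σσ²ᵢ + 2·Σσ_ij = 6.5842 + 2 × 3.5485 = 13.6812
α = (4/3)·(1 − 6.5842/13.6812) = 0.69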